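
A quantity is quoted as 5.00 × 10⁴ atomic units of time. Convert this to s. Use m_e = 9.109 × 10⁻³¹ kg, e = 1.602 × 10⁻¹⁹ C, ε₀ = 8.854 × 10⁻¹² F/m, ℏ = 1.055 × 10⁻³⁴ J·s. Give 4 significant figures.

1.211 × 10⁻¹² s

One atomic unit of time: τ_au = (4πε₀)²ℏ³/(m_e e⁴) = 2.423 × 10⁻¹⁷ s.
5.00 × 10⁴ × 2.423 × 10⁻¹⁷ s = 1.211 × 10⁻¹² s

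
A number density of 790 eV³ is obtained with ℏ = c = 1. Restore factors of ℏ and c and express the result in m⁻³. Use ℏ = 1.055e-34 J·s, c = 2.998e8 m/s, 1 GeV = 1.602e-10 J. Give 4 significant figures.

1.027e23 m⁻³

Number density is [L]⁻³ = [E]³/(ℏc)³.
1 GeV³ → 1/(ℏc)³ × (1 GeV in J)³ = 1.299e47 m⁻³.
Convert the energy scale: 790 eV³ = 7.90e-25 GeV³.
Result: 7.90e-25 × 1.299e47 = 1.027e23 m⁻³.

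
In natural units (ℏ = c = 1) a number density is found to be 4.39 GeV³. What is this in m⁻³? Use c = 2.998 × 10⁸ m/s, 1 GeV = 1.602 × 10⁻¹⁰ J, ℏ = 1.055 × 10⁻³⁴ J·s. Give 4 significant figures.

5.704 × 10⁴⁷ m⁻³

Number density is [L]⁻³ = [E]³/(ℏc)³.
1 GeV³ → 1/(ℏc)³ × (1 GeV in J)³ = 1.299 × 10⁴⁷ m⁻³.
Result: 4.39 × 1.299 × 10⁴⁷ = 5.704 × 10⁴⁷ m⁻³.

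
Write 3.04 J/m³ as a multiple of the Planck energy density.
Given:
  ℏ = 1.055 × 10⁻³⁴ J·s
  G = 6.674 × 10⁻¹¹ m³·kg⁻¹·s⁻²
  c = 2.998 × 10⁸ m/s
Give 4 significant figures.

6.563 × 10⁻¹¹⁴

Planck energy density: u_P = c⁷/(ℏG²) = 4.632 × 10¹¹³ J/m³.
3.04 / 4.632 × 10¹¹³ = 6.563 × 10⁻¹¹⁴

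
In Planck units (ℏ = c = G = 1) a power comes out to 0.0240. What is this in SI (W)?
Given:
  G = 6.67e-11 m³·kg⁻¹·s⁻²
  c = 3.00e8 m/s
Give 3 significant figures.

8.74e50 W

One Planck power: P_P = c⁵/G = 3.64e52 W.
0.0240 × 3.64e52 W = 8.74e50 W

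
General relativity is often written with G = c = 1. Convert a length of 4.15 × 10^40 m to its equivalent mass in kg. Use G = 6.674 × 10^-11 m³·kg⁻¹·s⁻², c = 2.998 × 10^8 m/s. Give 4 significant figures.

Length → mass via c²/G.
4.15 × 10^40 m × (c²/G) = 5.589 × 10^67 kg

5.589 × 10^67 kg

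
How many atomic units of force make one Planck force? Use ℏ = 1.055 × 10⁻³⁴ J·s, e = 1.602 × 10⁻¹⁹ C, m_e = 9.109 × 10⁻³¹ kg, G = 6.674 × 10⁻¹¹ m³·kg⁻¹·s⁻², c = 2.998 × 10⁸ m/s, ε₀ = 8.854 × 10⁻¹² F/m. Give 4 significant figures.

1.473 × 10⁵¹

Planck force: F_P = c⁴/G = 1.210 × 10⁴⁴ N
atomic unit of force: F_au = E_h/a₀ = m_e²e⁶/((4πε₀)³ℏ⁴) = 8.220 × 10⁻⁸ N
ratio = 1.210 × 10⁴⁴ / 8.220 × 10⁻⁸ = 1.473 × 10⁵¹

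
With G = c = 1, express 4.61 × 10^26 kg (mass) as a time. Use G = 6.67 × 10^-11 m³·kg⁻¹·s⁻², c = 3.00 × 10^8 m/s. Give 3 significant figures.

Mass → time via G/c³.
4.61 × 10^26 kg × (G/c³) = 1.14 × 10^-9 s

1.14 × 10^-9 s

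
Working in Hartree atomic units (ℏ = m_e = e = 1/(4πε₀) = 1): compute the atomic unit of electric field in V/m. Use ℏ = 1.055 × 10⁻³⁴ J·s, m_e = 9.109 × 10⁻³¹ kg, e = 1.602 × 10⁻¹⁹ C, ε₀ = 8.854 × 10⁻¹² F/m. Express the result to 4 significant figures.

Dimensional analysis gives E_au = E_h/(e a₀) = m_e²e⁵/((4πε₀)³ℏ⁴).
E_h = 4.354 × 10⁻¹⁸ J
a₀ = 5.297 × 10⁻¹¹ m
E_h/(e·a₀) = 5.131 × 10¹¹ V/m

5.131 × 10¹¹ V/m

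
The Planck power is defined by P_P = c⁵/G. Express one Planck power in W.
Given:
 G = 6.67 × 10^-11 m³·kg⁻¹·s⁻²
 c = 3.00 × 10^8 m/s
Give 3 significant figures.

3.64 × 10^52 W

P_P = c⁵/G
  = 2.43 × 10^42 / 6.67 × 10^-11
  = 3.64 × 10^52 W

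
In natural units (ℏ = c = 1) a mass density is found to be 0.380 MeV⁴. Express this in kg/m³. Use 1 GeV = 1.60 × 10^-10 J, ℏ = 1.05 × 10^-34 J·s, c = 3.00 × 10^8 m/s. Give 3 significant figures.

Mass density is [E]/(c²[L]³) = [E]⁴/(ℏ³c⁵).
1 GeV⁴ → 1/(ℏ³c⁵) × (1 GeV in J)⁴ = 2.33 × 10^20 kg/m³.
Convert the energy scale: 0.380 MeV⁴ = 3.80 × 10^-13 GeV⁴.
Result: 3.80 × 10^-13 × 2.33 × 10^20 = 8.85 × 10^7 kg/m³.

8.85 × 10^7 kg/m³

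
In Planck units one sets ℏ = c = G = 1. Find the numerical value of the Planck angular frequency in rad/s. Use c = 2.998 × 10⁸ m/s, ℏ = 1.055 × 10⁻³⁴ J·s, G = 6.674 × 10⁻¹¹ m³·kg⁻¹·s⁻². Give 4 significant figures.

ω_P = √(c⁵/(ℏG))
  = √(3.440 × 10⁸⁶)
  = 1.855 × 10⁴³ rad/s

1.855 × 10⁴³ rad/s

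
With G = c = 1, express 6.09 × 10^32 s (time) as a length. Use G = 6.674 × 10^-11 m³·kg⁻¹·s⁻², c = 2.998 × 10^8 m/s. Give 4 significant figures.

Time → length via c.
6.09 × 10^32 s × (c) = 1.826 × 10^41 m

1.826 × 10^41 m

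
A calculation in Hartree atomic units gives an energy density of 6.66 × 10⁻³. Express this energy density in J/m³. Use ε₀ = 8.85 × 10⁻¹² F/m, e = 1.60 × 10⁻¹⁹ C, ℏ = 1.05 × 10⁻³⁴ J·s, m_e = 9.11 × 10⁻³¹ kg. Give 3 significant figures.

One atomic unit of energy density: u_au = E_h/a₀³ = m_e⁴e¹⁰/((4πε₀)⁵ℏ⁸) = 3.01 × 10¹³ J/m³.
6.66 × 10⁻³ × 3.01 × 10¹³ J/m³ = 2.01 × 10¹¹ J/m³

2.01 × 10¹¹ J/m³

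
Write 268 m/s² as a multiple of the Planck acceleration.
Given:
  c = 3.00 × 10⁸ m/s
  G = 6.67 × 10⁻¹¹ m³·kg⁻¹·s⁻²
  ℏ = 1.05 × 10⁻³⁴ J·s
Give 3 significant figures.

Planck acceleration: a_P = √(c⁷/(ℏG)) = 5.59 × 10⁵¹ m/s².
268 / 5.59 × 10⁵¹ = 4.80 × 10⁻⁵⁰

4.80 × 10⁻⁵⁰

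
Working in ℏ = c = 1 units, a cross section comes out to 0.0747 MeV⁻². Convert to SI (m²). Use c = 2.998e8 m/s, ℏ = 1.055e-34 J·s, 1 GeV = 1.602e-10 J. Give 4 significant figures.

2.912e-27 m²

Area is [L]² = [E]⁻²·(ℏc)²; restore (ℏc)².
1 GeV⁻² → (ℏc)² × (1 GeV in J)⁻² = 3.898e-32 m².
Convert the energy scale: 0.0747 MeV⁻² = 7.47e4 GeV⁻².
Result: 7.47e4 × 3.898e-32 = 2.912e-27 m².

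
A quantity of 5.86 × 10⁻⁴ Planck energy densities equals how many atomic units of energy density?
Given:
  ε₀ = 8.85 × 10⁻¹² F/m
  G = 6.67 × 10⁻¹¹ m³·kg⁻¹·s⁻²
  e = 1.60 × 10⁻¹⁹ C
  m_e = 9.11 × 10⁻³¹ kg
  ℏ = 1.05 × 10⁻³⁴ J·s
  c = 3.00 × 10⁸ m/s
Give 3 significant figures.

Planck energy density: u_P = c⁷/(ℏG²) = 4.68 × 10¹¹³ J/m³
atomic unit of energy density: u_au = E_h/a₀³ = m_e⁴e¹⁰/((4πε₀)⁵ℏ⁸) = 3.01 × 10¹³ J/m³
5.86 × 10⁻⁴ × 4.68 × 10¹¹³ / 3.01 × 10¹³ = 9.11 × 10⁹⁶

9.11 × 10⁹⁶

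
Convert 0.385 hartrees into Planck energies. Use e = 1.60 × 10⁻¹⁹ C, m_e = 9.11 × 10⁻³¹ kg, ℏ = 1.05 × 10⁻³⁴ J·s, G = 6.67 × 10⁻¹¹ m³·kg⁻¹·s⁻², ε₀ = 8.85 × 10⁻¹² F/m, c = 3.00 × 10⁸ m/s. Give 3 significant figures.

hartree: E_h = m_e e⁴/(4πε₀ℏ)² = 4.38 × 10⁻¹⁸ J
Planck energy: E_P = √(ℏc⁵/G) = 1.96 × 10⁹ J
0.385 × 4.38 × 10⁻¹⁸ / 1.96 × 10⁹ = 8.62 × 10⁻²⁸

8.62 × 10⁻²⁸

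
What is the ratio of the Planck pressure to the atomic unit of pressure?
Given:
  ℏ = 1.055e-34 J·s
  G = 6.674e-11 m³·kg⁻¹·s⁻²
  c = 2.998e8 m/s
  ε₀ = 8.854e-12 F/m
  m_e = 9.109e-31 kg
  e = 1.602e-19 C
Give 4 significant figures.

Planck pressure: p_P = c⁷/(ℏG²) = 4.632e113 Pa
atomic unit of pressure: P_au = E_h/a₀³ = m_e⁴e¹⁰/((4πε₀)⁵ℏ⁸) = 2.929e13 Pa
ratio = 4.632e113 / 2.929e13 = 1.581e100

1.581e100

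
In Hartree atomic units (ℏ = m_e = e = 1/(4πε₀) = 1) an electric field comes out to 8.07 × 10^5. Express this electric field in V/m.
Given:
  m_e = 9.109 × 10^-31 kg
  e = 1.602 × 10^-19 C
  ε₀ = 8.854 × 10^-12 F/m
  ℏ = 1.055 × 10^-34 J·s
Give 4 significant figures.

4.141 × 10^17 V/m

One atomic unit of electric field: E_au = E_h/(e a₀) = m_e²e⁵/((4πε₀)³ℏ⁴) = 5.131 × 10^11 V/m.
8.07 × 10^5 × 5.131 × 10^11 V/m = 4.141 × 10^17 V/m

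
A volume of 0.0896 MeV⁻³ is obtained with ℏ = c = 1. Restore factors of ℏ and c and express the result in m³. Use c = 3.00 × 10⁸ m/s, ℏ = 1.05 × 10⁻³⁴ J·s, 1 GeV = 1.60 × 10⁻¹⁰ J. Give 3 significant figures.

Volume is [L]³ = [E]⁻³·(ℏc)³.
1 GeV⁻³ → (ℏc)³ × (1 GeV in J)⁻³ = 7.63 × 10⁻⁴⁸ m³.
Convert the energy scale: 0.0896 MeV⁻³ = 8.96 × 10⁷ GeV⁻³.
Result: 8.96 × 10⁷ × 7.63 × 10⁻⁴⁸ = 6.84 × 10⁻⁴⁰ m³.

6.84 × 10⁻⁴⁰ m³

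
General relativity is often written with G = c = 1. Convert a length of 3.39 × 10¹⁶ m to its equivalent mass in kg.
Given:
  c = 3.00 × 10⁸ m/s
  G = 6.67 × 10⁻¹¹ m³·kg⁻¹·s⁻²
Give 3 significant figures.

Length → mass via c²/G.
3.39 × 10¹⁶ m × (c²/G) = 4.57 × 10⁴³ kg

4.57 × 10⁴³ kg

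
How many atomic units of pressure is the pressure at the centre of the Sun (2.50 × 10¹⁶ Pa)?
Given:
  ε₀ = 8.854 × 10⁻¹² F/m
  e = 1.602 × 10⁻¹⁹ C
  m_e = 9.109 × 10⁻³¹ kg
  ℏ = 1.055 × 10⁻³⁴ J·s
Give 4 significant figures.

853.5

atomic unit of pressure: P_au = E_h/a₀³ = m_e⁴e¹⁰/((4πε₀)⁵ℏ⁸) = 2.929 × 10¹³ Pa.
2.50 × 10¹⁶ / 2.929 × 10¹³ = 853.5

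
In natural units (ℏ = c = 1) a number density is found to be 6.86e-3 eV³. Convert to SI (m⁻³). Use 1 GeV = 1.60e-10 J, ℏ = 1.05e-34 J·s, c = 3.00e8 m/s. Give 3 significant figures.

Number density is [L]⁻³ = [E]³/(ℏc)³.
1 GeV³ → 1/(ℏc)³ × (1 GeV in J)³ = 1.31e47 m⁻³.
Convert the energy scale: 6.86e-3 eV³ = 6.86e-30 GeV³.
Result: 6.86e-30 × 1.31e47 = 8.99e17 m⁻³.

8.99e17 m⁻³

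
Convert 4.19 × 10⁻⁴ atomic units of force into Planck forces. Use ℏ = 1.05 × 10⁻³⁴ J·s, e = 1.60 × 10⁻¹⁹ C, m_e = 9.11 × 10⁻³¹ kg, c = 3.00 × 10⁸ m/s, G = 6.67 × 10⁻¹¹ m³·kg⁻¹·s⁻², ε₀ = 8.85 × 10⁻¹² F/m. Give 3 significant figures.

2.87 × 10⁻⁵⁵

atomic unit of force: F_au = E_h/a₀ = m_e²e⁶/((4πε₀)³ℏ⁴) = 8.33 × 10⁻⁸ N
Planck force: F_P = c⁴/G = 1.21 × 10⁴⁴ N
4.19 × 10⁻⁴ × 8.33 × 10⁻⁸ / 1.21 × 10⁴⁴ = 2.87 × 10⁻⁵⁵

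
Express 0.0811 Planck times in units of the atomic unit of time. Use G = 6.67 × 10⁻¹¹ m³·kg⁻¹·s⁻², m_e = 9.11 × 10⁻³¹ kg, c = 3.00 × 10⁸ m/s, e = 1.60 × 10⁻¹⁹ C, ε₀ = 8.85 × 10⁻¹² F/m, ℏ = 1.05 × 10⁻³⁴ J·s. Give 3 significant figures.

1.82 × 10⁻²⁸

Planck time: t_P = √(ℏG/c⁵) = 5.37 × 10⁻⁴⁴ s
atomic unit of time: τ_au = (4πε₀)²ℏ³/(m_e e⁴) = 2.40 × 10⁻¹⁷ s
0.0811 × 5.37 × 10⁻⁴⁴ / 2.40 × 10⁻¹⁷ = 1.82 × 10⁻²⁸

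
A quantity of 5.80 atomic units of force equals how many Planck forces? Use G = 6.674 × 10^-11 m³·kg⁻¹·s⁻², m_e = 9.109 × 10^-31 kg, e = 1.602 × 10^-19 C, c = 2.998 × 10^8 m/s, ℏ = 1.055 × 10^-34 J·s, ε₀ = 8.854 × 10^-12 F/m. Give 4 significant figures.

3.939 × 10^-51

atomic unit of force: F_au = E_h/a₀ = m_e²e⁶/((4πε₀)³ℏ⁴) = 8.220 × 10^-8 N
Planck force: F_P = c⁴/G = 1.210 × 10^44 N
5.80 × 8.220 × 10^-8 / 1.210 × 10^44 = 3.939 × 10^-51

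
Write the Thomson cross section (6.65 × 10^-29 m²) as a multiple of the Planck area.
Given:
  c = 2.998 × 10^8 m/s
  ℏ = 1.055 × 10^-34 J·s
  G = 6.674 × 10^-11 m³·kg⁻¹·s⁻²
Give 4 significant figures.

2.545 × 10^41

Planck area: A_P = ℏG/c³ = 2.613 × 10^-70 m².
6.65 × 10^-29 / 2.613 × 10^-70 = 2.545 × 10^41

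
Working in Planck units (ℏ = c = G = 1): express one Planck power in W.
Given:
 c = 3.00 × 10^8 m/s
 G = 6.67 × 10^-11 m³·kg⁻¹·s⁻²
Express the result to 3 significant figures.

3.64 × 10^52 W

From ℏ = c = G = 1 the power scale is P_P = c⁵/G.
  = 2.43 × 10^42 / 6.67 × 10^-11
  = 3.64 × 10^52 W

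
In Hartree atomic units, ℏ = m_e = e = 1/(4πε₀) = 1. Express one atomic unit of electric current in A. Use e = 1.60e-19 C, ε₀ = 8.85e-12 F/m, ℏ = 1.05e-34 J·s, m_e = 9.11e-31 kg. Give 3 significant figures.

The unique combination of the constants set to 1 with dimensions of current is I_au = e E_h/ℏ = m_e e⁵/((4πε₀)²ℏ³).
E_h = 4.38e-18 J
e·E_h/ℏ = 6.67e-3 A

6.67e-3 A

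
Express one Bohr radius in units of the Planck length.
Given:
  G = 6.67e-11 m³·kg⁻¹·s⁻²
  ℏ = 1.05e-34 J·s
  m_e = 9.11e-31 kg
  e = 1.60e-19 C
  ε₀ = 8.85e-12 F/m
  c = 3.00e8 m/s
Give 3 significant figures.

Bohr radius: a₀ = 4πε₀ℏ²/(m_e e²) = 5.26e-11 m
Planck length: ℓ_P = √(ℏG/c³) = 1.61e-35 m
ratio = 5.26e-11 / 1.61e-35 = 3.26e24

3.26e24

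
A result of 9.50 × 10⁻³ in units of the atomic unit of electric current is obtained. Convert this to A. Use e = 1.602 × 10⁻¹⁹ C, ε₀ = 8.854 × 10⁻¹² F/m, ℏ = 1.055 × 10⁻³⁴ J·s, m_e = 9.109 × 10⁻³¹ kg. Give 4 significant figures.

6.281 × 10⁻⁵ A

One atomic unit of electric current: I_au = e E_h/ℏ = m_e e⁵/((4πε₀)²ℏ³) = 6.612 × 10⁻³ A.
9.50 × 10⁻³ × 6.612 × 10⁻³ A = 6.281 × 10⁻⁵ A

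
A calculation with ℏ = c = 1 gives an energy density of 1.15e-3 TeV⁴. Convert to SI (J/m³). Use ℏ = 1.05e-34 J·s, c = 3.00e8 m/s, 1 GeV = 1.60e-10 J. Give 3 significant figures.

2.41e46 J/m³

[E]/[L]³ = [E]⁴/(ℏc)³; restore (ℏc)⁻³.
1 GeV⁴ → 1/(ℏc)³ × (1 GeV in J)⁴ = 2.10e37 J/m³.
Convert the energy scale: 1.15e-3 TeV⁴ = 1.15e9 GeV⁴.
Result: 1.15e9 × 2.10e37 = 2.41e46 J/m³.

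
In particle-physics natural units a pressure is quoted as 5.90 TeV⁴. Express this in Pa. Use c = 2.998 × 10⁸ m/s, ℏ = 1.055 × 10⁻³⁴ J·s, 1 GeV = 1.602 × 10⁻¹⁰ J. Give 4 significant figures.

1.228 × 10⁵⁰ Pa

Pressure is [E]/[L]³ = [E]⁴/(ℏc)³.
1 GeV⁴ → 1/(ℏc)³ × (1 GeV in J)⁴ = 2.082 × 10³⁷ Pa.
Convert the energy scale: 5.90 TeV⁴ = 5.90 × 10¹² GeV⁴.
Result: 5.90 × 10¹² × 2.082 × 10³⁷ = 1.228 × 10⁵⁰ Pa.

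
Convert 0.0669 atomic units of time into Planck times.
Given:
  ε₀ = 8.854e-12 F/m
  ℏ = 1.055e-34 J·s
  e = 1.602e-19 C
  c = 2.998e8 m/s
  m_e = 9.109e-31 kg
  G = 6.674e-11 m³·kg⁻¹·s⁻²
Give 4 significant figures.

3.006e25

atomic unit of time: τ_au = (4πε₀)²ℏ³/(m_e e⁴) = 2.423e-17 s
Planck time: t_P = √(ℏG/c⁵) = 5.392e-44 s
0.0669 × 2.423e-17 / 5.392e-44 = 3.006e25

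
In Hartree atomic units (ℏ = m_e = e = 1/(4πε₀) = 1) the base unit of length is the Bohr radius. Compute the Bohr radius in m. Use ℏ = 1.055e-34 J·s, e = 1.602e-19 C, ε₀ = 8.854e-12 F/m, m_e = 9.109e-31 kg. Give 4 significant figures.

5.297e-11 m

a₀ = 4πε₀ℏ²/(m_e e²)
  = 1.238e-78 / 2.338e-68
  = 5.297e-11 m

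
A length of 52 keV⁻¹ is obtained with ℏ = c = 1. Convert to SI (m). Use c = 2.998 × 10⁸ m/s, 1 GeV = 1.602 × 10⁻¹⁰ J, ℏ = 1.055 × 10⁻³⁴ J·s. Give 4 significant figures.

A length is [E]⁻¹ in ℏ=c=1; restore one factor of ℏc.
1 GeV⁻¹ → ℏc × (1 GeV in J)⁻¹ = 1.974 × 10⁻¹⁶ m.
Convert the energy scale: 52 keV⁻¹ = 5.20 × 10⁷ GeV⁻¹.
Result: 5.20 × 10⁷ × 1.974 × 10⁻¹⁶ = 1.027 × 10⁻⁸ m.

1.027 × 10⁻⁸ m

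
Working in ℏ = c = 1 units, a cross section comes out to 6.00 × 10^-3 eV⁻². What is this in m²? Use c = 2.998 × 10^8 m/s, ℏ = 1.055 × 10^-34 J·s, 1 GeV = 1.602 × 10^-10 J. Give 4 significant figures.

Area is [L]² = [E]⁻²·(ℏc)²; restore (ℏc)².
1 GeV⁻² → (ℏc)² × (1 GeV in J)⁻² = 3.898 × 10^-32 m².
Convert the energy scale: 6.00 × 10^-3 eV⁻² = 6.00 × 10^15 GeV⁻².
Result: 6.00 × 10^15 × 3.898 × 10^-32 = 2.339 × 10^-16 m².

2.339 × 10^-16 m²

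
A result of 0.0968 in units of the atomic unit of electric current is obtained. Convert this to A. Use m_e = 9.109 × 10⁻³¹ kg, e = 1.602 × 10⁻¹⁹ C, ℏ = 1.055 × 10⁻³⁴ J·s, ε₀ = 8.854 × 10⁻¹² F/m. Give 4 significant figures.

One atomic unit of electric current: I_au = e E_h/ℏ = m_e e⁵/((4πε₀)²ℏ³) = 6.612 × 10⁻³ A.
0.0968 × 6.612 × 10⁻³ A = 6.400 × 10⁻⁴ A

6.400 × 10⁻⁴ A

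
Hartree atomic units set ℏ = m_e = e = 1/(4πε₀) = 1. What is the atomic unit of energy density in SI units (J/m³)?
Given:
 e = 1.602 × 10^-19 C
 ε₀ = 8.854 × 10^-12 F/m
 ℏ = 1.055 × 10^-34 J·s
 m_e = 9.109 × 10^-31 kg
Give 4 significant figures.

2.929 × 10^13 J/m³

From ℏ = m_e = e = 1/(4πε₀) = 1 the energy density scale is u_au = E_h/a₀³ = m_e⁴e¹⁰/((4πε₀)⁵ℏ⁸).
E_h = 4.354 × 10^-18 J
a₀ = 5.297 × 10^-11 m
E_h/a₀³ = 2.929 × 10^13 J/m³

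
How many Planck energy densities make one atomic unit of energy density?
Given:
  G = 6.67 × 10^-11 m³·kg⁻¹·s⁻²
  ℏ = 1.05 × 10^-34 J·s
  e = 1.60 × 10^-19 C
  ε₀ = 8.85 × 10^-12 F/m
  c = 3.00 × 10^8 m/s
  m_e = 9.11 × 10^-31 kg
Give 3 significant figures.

6.44 × 10^-101

atomic unit of energy density: u_au = E_h/a₀³ = m_e⁴e¹⁰/((4πε₀)⁵ℏ⁸) = 3.01 × 10^13 J/m³
Planck energy density: u_P = c⁷/(ℏG²) = 4.68 × 10^113 J/m³
ratio = 3.01 × 10^13 / 4.68 × 10^113 = 6.44 × 10^-101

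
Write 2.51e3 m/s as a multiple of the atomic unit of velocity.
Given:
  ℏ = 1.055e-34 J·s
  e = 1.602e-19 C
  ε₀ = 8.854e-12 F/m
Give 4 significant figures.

1.148e-3

atomic unit of velocity: v_au = e²/(4πε₀ℏ) = 2.186e6 m/s.
2.51e3 / 2.186e6 = 1.148e-3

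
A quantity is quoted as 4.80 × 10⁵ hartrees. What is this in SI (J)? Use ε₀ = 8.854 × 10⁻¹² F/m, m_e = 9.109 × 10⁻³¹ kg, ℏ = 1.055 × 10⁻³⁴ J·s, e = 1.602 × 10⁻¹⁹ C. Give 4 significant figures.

One hartree: E_h = m_e e⁴/(4πε₀ℏ)² = 4.354 × 10⁻¹⁸ J.
4.80 × 10⁵ × 4.354 × 10⁻¹⁸ J = 2.090 × 10⁻¹² J

2.090 × 10⁻¹² J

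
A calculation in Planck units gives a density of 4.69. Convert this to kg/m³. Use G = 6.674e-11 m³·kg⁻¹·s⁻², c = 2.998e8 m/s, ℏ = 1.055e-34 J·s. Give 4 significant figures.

One Planck density: ρ_P = c⁵/(ℏG²) = 5.154e96 kg/m³.
4.69 × 5.154e96 kg/m³ = 2.417e97 kg/m³

2.417e97 kg/m³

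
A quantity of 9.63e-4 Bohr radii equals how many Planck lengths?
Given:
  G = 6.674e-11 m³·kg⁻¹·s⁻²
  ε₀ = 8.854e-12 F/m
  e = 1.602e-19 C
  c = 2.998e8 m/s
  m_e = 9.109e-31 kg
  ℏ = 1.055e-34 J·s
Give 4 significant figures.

3.156e21

Bohr radius: a₀ = 4πε₀ℏ²/(m_e e²) = 5.297e-11 m
Planck length: ℓ_P = √(ℏG/c³) = 1.616e-35 m
9.63e-4 × 5.297e-11 / 1.616e-35 = 3.156e21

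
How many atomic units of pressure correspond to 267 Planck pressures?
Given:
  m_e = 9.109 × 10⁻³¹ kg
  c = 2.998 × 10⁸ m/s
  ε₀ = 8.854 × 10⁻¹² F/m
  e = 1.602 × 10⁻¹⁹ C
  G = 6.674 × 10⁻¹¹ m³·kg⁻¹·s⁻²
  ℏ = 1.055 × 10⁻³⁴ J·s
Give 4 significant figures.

4.222 × 10¹⁰²

Planck pressure: p_P = c⁷/(ℏG²) = 4.632 × 10¹¹³ Pa
atomic unit of pressure: P_au = E_h/a₀³ = m_e⁴e¹⁰/((4πε₀)⁵ℏ⁸) = 2.929 × 10¹³ Pa
267 × 4.632 × 10¹¹³ / 2.929 × 10¹³ = 4.222 × 10¹⁰²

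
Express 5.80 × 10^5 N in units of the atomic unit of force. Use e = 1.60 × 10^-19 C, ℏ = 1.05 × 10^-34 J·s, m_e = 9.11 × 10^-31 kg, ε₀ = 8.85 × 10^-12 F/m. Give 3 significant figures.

6.96 × 10^12

atomic unit of force: F_au = E_h/a₀ = m_e²e⁶/((4πε₀)³ℏ⁴) = 8.33 × 10^-8 N.
5.80 × 10^5 / 8.33 × 10^-8 = 6.96 × 10^12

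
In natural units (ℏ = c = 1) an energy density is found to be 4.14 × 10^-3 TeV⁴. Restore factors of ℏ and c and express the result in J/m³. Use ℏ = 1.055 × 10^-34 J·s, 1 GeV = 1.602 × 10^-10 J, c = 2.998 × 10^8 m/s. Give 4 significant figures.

8.618 × 10^46 J/m³

[E]/[L]³ = [E]⁴/(ℏc)³; restore (ℏc)⁻³.
1 GeV⁴ → 1/(ℏc)³ × (1 GeV in J)⁴ = 2.082 × 10^37 J/m³.
Convert the energy scale: 4.14 × 10^-3 TeV⁴ = 4.14 × 10^9 GeV⁴.
Result: 4.14 × 10^9 × 2.082 × 10^37 = 8.618 × 10^46 J/m³.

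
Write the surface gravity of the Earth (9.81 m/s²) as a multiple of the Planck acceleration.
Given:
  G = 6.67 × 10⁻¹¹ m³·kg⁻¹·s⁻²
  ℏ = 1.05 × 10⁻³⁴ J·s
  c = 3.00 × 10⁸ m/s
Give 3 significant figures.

1.76 × 10⁻⁵¹

Planck acceleration: a_P = √(c⁷/(ℏG)) = 5.59 × 10⁵¹ m/s².
9.81 / 5.59 × 10⁵¹ = 1.76 × 10⁻⁵¹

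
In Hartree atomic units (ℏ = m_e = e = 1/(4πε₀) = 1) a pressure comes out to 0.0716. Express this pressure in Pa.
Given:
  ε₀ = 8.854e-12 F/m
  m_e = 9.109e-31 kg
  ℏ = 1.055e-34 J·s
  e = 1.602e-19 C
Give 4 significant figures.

One atomic unit of pressure: P_au = E_h/a₀³ = m_e⁴e¹⁰/((4πε₀)⁵ℏ⁸) = 2.929e13 Pa.
0.0716 × 2.929e13 Pa = 2.097e12 Pa

2.097e12 Pa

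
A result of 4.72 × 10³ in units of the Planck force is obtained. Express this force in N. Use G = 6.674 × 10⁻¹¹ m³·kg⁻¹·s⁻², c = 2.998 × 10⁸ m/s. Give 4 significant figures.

One Planck force: F_P = c⁴/G = 1.210 × 10⁴⁴ N.
4.72 × 10³ × 1.210 × 10⁴⁴ N = 5.713 × 10⁴⁷ N

5.713 × 10⁴⁷ N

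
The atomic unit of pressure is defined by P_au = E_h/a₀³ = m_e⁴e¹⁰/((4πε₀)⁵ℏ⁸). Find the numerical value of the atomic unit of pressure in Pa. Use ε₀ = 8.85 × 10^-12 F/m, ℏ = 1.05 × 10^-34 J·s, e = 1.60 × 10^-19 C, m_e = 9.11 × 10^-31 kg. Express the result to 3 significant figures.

P_au = E_h/a₀³ = m_e⁴e¹⁰/((4πε₀)⁵ℏ⁸)
E_h = 4.38 × 10^-18 J
a₀ = 5.26 × 10^-11 m
E_h/a₀³ = 3.01 × 10^13 Pa

3.01 × 10^13 Pa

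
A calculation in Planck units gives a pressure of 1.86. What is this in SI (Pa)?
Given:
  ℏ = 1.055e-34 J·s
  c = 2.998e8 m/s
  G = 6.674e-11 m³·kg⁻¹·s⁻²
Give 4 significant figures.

One Planck pressure: p_P = c⁷/(ℏG²) = 4.632e113 Pa.
1.86 × 4.632e113 Pa = 8.616e113 Pa

8.616e113 Pa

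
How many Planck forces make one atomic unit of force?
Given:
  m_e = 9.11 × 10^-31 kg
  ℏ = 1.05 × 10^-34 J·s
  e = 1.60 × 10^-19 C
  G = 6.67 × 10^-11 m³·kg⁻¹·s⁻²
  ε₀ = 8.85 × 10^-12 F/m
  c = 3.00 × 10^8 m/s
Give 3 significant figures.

6.86 × 10^-52

atomic unit of force: F_au = E_h/a₀ = m_e²e⁶/((4πε₀)³ℏ⁴) = 8.33 × 10^-8 N
Planck force: F_P = c⁴/G = 1.21 × 10^44 N
ratio = 8.33 × 10^-8 / 1.21 × 10^44 = 6.86 × 10^-52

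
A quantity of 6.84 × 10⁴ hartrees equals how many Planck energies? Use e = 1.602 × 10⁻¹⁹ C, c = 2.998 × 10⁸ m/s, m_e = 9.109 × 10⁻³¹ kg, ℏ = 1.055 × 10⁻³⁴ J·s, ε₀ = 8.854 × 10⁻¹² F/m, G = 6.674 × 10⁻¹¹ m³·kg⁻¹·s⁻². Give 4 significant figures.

1.522 × 10⁻²²

hartree: E_h = m_e e⁴/(4πε₀ℏ)² = 4.354 × 10⁻¹⁸ J
Planck energy: E_P = √(ℏc⁵/G) = 1.957 × 10⁹ J
6.84 × 10⁴ × 4.354 × 10⁻¹⁸ / 1.957 × 10⁹ = 1.522 × 10⁻²²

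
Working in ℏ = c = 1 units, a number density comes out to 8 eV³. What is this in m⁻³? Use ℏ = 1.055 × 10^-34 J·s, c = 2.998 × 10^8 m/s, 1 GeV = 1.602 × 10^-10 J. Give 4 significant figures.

Number density is [L]⁻³ = [E]³/(ℏc)³.
1 GeV³ → 1/(ℏc)³ × (1 GeV in J)³ = 1.299 × 10^47 m⁻³.
Convert the energy scale: 8 eV³ = 8.00 × 10^-27 GeV³.
Result: 8.00 × 10^-27 × 1.299 × 10^47 = 1.040 × 10^21 m⁻³.

1.040 × 10^21 m⁻³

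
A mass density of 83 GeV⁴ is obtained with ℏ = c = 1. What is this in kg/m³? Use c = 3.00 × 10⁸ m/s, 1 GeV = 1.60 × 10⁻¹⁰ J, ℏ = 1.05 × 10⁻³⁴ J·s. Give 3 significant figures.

Mass density is [E]/(c²[L]³) = [E]⁴/(ℏ³c⁵).
1 GeV⁴ → 1/(ℏ³c⁵) × (1 GeV in J)⁴ = 2.33 × 10²⁰ kg/m³.
Result: 83 × 2.33 × 10²⁰ = 1.93 × 10²² kg/m³.

1.93 × 10²² kg/m³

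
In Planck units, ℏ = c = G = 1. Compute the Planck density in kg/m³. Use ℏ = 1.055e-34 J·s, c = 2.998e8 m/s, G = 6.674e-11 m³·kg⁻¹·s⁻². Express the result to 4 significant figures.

The unique combination of the constants set to 1 with dimensions of density is ρ_P = c⁵/(ℏG²).
  = 2.422e42 / 4.699e-55
  = 5.154e96 kg/m³

5.154e96 kg/m³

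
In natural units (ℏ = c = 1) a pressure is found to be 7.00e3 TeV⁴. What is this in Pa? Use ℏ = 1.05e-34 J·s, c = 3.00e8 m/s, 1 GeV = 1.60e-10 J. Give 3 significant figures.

Pressure is [E]/[L]³ = [E]⁴/(ℏc)³.
1 GeV⁴ → 1/(ℏc)³ × (1 GeV in J)⁴ = 2.10e37 Pa.
Convert the energy scale: 7.00e3 TeV⁴ = 7.00e15 GeV⁴.
Result: 7.00e15 × 2.10e37 = 1.47e53 Pa.

1.47e53 Pa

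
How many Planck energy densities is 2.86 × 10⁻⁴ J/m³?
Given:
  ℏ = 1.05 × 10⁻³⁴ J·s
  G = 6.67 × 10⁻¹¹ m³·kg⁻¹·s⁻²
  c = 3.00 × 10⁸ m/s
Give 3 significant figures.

Planck energy density: u_P = c⁷/(ℏG²) = 4.68 × 10¹¹³ J/m³.
2.86 × 10⁻⁴ / 4.68 × 10¹¹³ = 6.11 × 10⁻¹¹⁸

6.11 × 10⁻¹¹⁸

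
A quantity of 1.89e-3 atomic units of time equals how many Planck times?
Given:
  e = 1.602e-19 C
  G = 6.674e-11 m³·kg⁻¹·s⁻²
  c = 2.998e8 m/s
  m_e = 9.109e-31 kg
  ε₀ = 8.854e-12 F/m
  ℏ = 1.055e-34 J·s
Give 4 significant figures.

8.493e23

atomic unit of time: τ_au = (4πε₀)²ℏ³/(m_e e⁴) = 2.423e-17 s
Planck time: t_P = √(ℏG/c⁵) = 5.392e-44 s
1.89e-3 × 2.423e-17 / 5.392e-44 = 8.493e23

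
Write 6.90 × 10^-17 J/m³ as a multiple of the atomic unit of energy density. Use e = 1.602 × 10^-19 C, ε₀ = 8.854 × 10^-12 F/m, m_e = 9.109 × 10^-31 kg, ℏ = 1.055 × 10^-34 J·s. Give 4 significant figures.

atomic unit of energy density: u_au = E_h/a₀³ = m_e⁴e¹⁰/((4πε₀)⁵ℏ⁸) = 2.929 × 10^13 J/m³.
6.90 × 10^-17 / 2.929 × 10^13 = 2.356 × 10^-30

2.356 × 10^-30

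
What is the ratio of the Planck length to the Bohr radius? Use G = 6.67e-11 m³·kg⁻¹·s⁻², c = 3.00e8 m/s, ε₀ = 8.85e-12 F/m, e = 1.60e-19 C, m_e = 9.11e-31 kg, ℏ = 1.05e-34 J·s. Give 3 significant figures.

3.06e-25

Planck length: ℓ_P = √(ℏG/c³) = 1.61e-35 m
Bohr radius: a₀ = 4πε₀ℏ²/(m_e e²) = 5.26e-11 m
ratio = 1.61e-35 / 5.26e-11 = 3.06e-25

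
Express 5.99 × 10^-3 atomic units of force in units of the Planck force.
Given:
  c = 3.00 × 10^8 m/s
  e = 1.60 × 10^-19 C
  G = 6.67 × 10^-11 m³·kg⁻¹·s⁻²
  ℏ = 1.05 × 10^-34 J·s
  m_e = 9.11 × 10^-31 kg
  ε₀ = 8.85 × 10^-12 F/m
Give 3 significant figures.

atomic unit of force: F_au = E_h/a₀ = m_e²e⁶/((4πε₀)³ℏ⁴) = 8.33 × 10^-8 N
Planck force: F_P = c⁴/G = 1.21 × 10^44 N
5.99 × 10^-3 × 8.33 × 10^-8 / 1.21 × 10^44 = 4.11 × 10^-54

4.11 × 10^-54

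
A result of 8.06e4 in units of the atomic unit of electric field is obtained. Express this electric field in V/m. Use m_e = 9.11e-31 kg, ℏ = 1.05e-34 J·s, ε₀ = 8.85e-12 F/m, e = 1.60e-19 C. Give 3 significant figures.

One atomic unit of electric field: E_au = E_h/(e a₀) = m_e²e⁵/((4πε₀)³ℏ⁴) = 5.20e11 V/m.
8.06e4 × 5.20e11 V/m = 4.20e16 V/m

4.20e16 V/m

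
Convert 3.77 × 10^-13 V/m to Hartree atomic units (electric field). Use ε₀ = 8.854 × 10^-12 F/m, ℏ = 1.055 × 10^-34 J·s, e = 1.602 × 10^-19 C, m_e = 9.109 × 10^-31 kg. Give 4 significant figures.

atomic unit of electric field: E_au = E_h/(e a₀) = m_e²e⁵/((4πε₀)³ℏ⁴) = 5.131 × 10^11 V/m.
3.77 × 10^-13 / 5.131 × 10^11 = 7.348 × 10^-25

7.348 × 10^-25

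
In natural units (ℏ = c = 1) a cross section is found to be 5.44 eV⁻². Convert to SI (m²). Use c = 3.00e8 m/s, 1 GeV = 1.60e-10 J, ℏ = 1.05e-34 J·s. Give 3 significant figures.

2.11e-13 m²

Area is [L]² = [E]⁻²·(ℏc)²; restore (ℏc)².
1 GeV⁻² → (ℏc)² × (1 GeV in J)⁻² = 3.88e-32 m².
Convert the energy scale: 5.44 eV⁻² = 5.44e18 GeV⁻².
Result: 5.44e18 × 3.88e-32 = 2.11e-13 m².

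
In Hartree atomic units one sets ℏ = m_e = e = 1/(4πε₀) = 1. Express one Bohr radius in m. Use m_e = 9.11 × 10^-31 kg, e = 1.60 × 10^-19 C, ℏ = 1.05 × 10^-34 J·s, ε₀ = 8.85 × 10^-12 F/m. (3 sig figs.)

a₀ = 4πε₀ℏ²/(m_e e²)
  = 1.23 × 10^-78 / 2.33 × 10^-68
  = 5.26 × 10^-11 m

5.26 × 10^-11 m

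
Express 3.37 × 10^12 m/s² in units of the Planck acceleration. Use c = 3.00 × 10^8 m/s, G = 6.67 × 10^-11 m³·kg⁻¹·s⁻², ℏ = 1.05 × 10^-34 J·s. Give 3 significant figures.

6.03 × 10^-40

Planck acceleration: a_P = √(c⁷/(ℏG)) = 5.59 × 10^51 m/s².
3.37 × 10^12 / 5.59 × 10^51 = 6.03 × 10^-40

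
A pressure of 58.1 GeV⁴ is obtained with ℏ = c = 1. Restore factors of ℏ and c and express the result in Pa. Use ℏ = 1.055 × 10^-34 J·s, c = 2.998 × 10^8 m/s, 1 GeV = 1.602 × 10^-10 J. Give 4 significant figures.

Pressure is [E]/[L]³ = [E]⁴/(ℏc)³.
1 GeV⁴ → 1/(ℏc)³ × (1 GeV in J)⁴ = 2.082 × 10^37 Pa.
Result: 58.1 × 2.082 × 10^37 = 1.209 × 10^39 Pa.

1.209 × 10^39 Pa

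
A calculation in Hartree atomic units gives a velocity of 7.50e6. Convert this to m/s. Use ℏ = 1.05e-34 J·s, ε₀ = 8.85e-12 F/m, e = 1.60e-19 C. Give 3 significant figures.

One atomic unit of velocity: v_au = e²/(4πε₀ℏ) = 2.19e6 m/s.
7.50e6 × 2.19e6 m/s = 1.64e13 m/s

1.64e13 m/s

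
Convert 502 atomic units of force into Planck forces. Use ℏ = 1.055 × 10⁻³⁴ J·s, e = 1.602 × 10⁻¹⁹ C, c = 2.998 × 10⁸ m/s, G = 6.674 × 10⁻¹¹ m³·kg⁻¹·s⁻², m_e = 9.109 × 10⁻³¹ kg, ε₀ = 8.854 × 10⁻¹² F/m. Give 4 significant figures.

atomic unit of force: F_au = E_h/a₀ = m_e²e⁶/((4πε₀)³ℏ⁴) = 8.220 × 10⁻⁸ N
Planck force: F_P = c⁴/G = 1.210 × 10⁴⁴ N
502 × 8.220 × 10⁻⁸ / 1.210 × 10⁴⁴ = 3.409 × 10⁻⁴⁹

3.409 × 10⁻⁴⁹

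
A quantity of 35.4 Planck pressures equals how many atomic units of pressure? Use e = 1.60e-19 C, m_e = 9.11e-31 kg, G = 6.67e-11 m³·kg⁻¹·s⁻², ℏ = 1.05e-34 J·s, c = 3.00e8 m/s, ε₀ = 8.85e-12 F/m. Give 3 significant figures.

5.50e101

Planck pressure: p_P = c⁷/(ℏG²) = 4.68e113 Pa
atomic unit of pressure: P_au = E_h/a₀³ = m_e⁴e¹⁰/((4πε₀)⁵ℏ⁸) = 3.01e13 Pa
35.4 × 4.68e113 / 3.01e13 = 5.50e101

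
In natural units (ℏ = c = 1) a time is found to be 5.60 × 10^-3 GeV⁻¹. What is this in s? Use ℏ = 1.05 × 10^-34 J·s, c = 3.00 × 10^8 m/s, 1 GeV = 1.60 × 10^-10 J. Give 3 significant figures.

A time is [E]⁻¹ in ℏ=c=1; restore one factor of ℏ.
1 GeV⁻¹ → ℏ × (1 GeV in J)⁻¹ = 6.56 × 10^-25 s.
Result: 5.60 × 10^-3 × 6.56 × 10^-25 = 3.68 × 10^-27 s.

3.68 × 10^-27 s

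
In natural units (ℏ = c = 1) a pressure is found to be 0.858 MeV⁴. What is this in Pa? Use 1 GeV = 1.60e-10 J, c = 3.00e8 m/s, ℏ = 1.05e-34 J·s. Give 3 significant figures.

Pressure is [E]/[L]³ = [E]⁴/(ℏc)³.
1 GeV⁴ → 1/(ℏc)³ × (1 GeV in J)⁴ = 2.10e37 Pa.
Convert the energy scale: 0.858 MeV⁴ = 8.58e-13 GeV⁴.
Result: 8.58e-13 × 2.10e37 = 1.80e25 Pa.

1.80e25 Pa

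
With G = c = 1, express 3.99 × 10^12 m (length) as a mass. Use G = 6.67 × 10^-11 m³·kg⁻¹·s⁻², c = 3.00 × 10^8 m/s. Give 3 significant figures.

5.38 × 10^39 kg

Length → mass via c²/G.
3.99 × 10^12 m × (c²/G) = 5.38 × 10^39 kg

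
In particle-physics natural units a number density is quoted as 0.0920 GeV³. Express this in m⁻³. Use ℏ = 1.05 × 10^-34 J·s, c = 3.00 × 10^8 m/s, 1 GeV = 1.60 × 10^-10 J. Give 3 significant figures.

Number density is [L]⁻³ = [E]³/(ℏc)³.
1 GeV³ → 1/(ℏc)³ × (1 GeV in J)³ = 1.31 × 10^47 m⁻³.
Result: 0.0920 × 1.31 × 10^47 = 1.21 × 10^46 m⁻³.

1.21 × 10^46 m⁻³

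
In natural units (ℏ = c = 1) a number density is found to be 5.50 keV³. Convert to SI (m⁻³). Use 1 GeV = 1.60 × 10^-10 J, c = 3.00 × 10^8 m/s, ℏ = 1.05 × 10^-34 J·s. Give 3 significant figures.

Number density is [L]⁻³ = [E]³/(ℏc)³.
1 GeV³ → 1/(ℏc)³ × (1 GeV in J)³ = 1.31 × 10^47 m⁻³.
Convert the energy scale: 5.50 keV³ = 5.50 × 10^-18 GeV³.
Result: 5.50 × 10^-18 × 1.31 × 10^47 = 7.21 × 10^29 m⁻³.

7.21 × 10^29 m⁻³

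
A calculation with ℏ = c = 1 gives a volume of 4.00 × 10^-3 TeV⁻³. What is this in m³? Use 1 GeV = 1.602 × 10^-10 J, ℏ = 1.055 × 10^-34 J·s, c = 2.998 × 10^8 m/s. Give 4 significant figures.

3.078 × 10^-59 m³

Volume is [L]³ = [E]⁻³·(ℏc)³.
1 GeV⁻³ → (ℏc)³ × (1 GeV in J)⁻³ = 7.696 × 10^-48 m³.
Convert the energy scale: 4.00 × 10^-3 TeV⁻³ = 4.00 × 10^-12 GeV⁻³.
Result: 4.00 × 10^-12 × 7.696 × 10^-48 = 3.078 × 10^-59 m³.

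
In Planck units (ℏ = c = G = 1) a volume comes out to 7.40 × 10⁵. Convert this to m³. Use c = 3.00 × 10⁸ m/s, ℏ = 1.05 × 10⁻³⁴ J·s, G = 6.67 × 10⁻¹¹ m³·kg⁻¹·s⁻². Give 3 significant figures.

3.09 × 10⁻⁹⁹ m³

One Planck volume: V_P = (ℏG/c³)^(3/2) = 4.18 × 10⁻¹⁰⁵ m³.
7.40 × 10⁵ × 4.18 × 10⁻¹⁰⁵ m³ = 3.09 × 10⁻⁹⁹ m³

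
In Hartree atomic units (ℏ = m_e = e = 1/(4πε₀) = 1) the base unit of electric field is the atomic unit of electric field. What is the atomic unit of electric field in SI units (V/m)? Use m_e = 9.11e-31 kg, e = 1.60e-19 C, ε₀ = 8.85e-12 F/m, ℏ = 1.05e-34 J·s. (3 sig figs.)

5.20e11 V/m

E_au = E_h/(e a₀) = m_e²e⁵/((4πε₀)³ℏ⁴)
E_h = 4.38e-18 J
a₀ = 5.26e-11 m
E_h/(e·a₀) = 5.20e11 V/m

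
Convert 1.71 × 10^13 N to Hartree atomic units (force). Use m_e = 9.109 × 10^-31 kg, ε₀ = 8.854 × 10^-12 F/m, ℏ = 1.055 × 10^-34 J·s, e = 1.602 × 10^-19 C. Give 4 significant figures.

atomic unit of force: F_au = E_h/a₀ = m_e²e⁶/((4πε₀)³ℏ⁴) = 8.220 × 10^-8 N.
1.71 × 10^13 / 8.220 × 10^-8 = 2.080 × 10^20

2.080 × 10^20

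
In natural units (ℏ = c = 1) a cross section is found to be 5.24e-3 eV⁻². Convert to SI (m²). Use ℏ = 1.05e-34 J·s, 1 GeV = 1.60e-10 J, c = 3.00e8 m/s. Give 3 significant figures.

2.03e-16 m²

Area is [L]² = [E]⁻²·(ℏc)²; restore (ℏc)².
1 GeV⁻² → (ℏc)² × (1 GeV in J)⁻² = 3.88e-32 m².
Convert the energy scale: 5.24e-3 eV⁻² = 5.24e15 GeV⁻².
Result: 5.24e15 × 3.88e-32 = 2.03e-16 m².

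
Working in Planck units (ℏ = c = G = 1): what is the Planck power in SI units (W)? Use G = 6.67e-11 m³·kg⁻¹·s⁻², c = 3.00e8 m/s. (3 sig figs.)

From ℏ = c = G = 1 the power scale is P_P = c⁵/G.
  = 2.43e42 / 6.67e-11
  = 3.64e52 W

3.64e52 W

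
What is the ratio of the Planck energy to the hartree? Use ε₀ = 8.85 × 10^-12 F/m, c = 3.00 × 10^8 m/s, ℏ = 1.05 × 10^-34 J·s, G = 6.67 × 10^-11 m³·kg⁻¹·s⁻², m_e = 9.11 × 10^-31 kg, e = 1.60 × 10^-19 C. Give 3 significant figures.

4.47 × 10^26

Planck energy: E_P = √(ℏc⁵/G) = 1.96 × 10^9 J
hartree: E_h = m_e e⁴/(4πε₀ℏ)² = 4.38 × 10^-18 J
ratio = 1.96 × 10^9 / 4.38 × 10^-18 = 4.47 × 10^26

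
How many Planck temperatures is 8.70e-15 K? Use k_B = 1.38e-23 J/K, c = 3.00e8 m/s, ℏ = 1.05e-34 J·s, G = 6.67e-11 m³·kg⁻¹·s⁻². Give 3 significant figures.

6.14e-47

Planck temperature: T_P = √(ℏc⁵/G) / k_B = 1.42e32 K.
8.70e-15 / 1.42e32 = 6.14e-47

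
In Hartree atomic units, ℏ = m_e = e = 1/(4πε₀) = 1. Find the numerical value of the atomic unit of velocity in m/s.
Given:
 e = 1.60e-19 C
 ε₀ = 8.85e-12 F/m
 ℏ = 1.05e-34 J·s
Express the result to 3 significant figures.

2.19e6 m/s

The unique combination of the constants set to 1 with dimensions of velocity is v_au = e²/(4πε₀ℏ).
  = 2.56e-38 / 1.17e-44
  = 2.19e6 m/s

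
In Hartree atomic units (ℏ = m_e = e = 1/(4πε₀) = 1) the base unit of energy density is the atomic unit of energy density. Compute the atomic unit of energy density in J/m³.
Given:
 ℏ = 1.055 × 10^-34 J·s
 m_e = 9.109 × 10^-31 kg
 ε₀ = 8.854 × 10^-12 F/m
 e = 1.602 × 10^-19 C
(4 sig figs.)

u_au = E_h/a₀³ = m_e⁴e¹⁰/((4πε₀)⁵ℏ⁸)
E_h = 4.354 × 10^-18 J
a₀ = 5.297 × 10^-11 m
E_h/a₀³ = 2.929 × 10^13 J/m³

2.929 × 10^13 J/m³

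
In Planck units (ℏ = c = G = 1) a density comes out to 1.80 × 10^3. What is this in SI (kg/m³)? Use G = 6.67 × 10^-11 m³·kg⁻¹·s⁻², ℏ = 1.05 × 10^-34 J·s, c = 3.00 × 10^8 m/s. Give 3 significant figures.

9.36 × 10^99 kg/m³

One Planck density: ρ_P = c⁵/(ℏG²) = 5.20 × 10^96 kg/m³.
1.80 × 10^3 × 5.20 × 10^96 kg/m³ = 9.36 × 10^99 kg/m³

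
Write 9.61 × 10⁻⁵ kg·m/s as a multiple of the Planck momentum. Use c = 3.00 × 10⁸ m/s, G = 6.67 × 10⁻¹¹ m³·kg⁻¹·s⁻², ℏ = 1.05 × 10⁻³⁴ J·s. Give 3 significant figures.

Planck momentum: p_P = √(ℏc³/G) = 6.52 kg·m/s.
9.61 × 10⁻⁵ / 6.52 = 1.47 × 10⁻⁵

1.47 × 10⁻⁵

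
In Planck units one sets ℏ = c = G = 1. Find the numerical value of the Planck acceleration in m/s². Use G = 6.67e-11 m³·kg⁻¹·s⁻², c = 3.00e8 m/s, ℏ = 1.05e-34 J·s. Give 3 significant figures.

a_P = √(c⁷/(ℏG))
  = √(3.12e103)
  = 5.59e51 m/s²

5.59e51 m/s²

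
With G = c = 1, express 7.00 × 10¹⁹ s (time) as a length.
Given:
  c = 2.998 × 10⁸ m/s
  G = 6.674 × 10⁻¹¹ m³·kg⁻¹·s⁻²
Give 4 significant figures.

Time → length via c.
7.00 × 10¹⁹ s × (c) = 2.099 × 10²⁸ m

2.099 × 10²⁸ m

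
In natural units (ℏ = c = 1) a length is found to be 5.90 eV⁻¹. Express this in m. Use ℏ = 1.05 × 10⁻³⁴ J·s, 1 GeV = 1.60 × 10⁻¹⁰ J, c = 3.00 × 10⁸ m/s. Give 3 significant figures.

1.16 × 10⁻⁶ m

A length is [E]⁻¹ in ℏ=c=1; restore one factor of ℏc.
1 GeV⁻¹ → ℏc × (1 GeV in J)⁻¹ = 1.97 × 10⁻¹⁶ m.
Convert the energy scale: 5.90 eV⁻¹ = 5.90 × 10⁹ GeV⁻¹.
Result: 5.90 × 10⁹ × 1.97 × 10⁻¹⁶ = 1.16 × 10⁻⁶ m.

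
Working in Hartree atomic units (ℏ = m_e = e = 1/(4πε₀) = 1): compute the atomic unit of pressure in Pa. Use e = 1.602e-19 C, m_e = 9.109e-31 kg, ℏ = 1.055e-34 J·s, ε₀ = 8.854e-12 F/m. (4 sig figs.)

2.929e13 Pa

The unique combination of the constants set to 1 with dimensions of pressure is P_au = E_h/a₀³ = m_e⁴e¹⁰/((4πε₀)⁵ℏ⁸).
E_h = 4.354e-18 J
a₀ = 5.297e-11 m
E_h/a₀³ = 2.929e13 Pa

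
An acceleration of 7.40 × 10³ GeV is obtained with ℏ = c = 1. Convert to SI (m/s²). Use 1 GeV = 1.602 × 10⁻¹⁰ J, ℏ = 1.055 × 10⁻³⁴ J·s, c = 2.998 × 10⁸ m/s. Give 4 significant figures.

Acceleration is [L]/[T]² = c·[E]/ℏ.
1 GeV → c/ℏ × (1 GeV in J) = 4.552 × 10³² m/s².
Result: 7.40 × 10³ × 4.552 × 10³² = 3.369 × 10³⁶ m/s².

3.369 × 10³⁶ m/s²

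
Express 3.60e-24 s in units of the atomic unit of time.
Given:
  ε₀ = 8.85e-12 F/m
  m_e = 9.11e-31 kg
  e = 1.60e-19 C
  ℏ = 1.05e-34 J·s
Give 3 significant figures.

1.50e-7

atomic unit of time: τ_au = (4πε₀)²ℏ³/(m_e e⁴) = 2.40e-17 s.
3.60e-24 / 2.40e-17 = 1.50e-7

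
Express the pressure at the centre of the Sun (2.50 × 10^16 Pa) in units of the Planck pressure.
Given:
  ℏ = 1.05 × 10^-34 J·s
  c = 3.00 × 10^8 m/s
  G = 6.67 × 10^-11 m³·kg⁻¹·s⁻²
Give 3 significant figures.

Planck pressure: p_P = c⁷/(ℏG²) = 4.68 × 10^113 Pa.
2.50 × 10^16 / 4.68 × 10^113 = 5.34 × 10^-98

5.34 × 10^-98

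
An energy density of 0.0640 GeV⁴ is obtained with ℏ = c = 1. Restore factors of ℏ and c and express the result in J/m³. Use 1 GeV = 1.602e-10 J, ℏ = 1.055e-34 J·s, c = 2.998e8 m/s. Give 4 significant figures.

[E]/[L]³ = [E]⁴/(ℏc)³; restore (ℏc)⁻³.
1 GeV⁴ → 1/(ℏc)³ × (1 GeV in J)⁴ = 2.082e37 J/m³.
Result: 0.0640 × 2.082e37 = 1.332e36 J/m³.

1.332e36 J/m³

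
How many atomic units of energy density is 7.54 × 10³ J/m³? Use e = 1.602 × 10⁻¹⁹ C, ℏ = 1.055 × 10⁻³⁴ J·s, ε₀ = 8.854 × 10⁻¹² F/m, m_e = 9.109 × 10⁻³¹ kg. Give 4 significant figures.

atomic unit of energy density: u_au = E_h/a₀³ = m_e⁴e¹⁰/((4πε₀)⁵ℏ⁸) = 2.929 × 10¹³ J/m³.
7.54 × 10³ / 2.929 × 10¹³ = 2.574 × 10⁻¹⁰

2.574 × 10⁻¹⁰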